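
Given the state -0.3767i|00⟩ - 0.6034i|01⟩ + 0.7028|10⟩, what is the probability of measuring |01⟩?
0.3641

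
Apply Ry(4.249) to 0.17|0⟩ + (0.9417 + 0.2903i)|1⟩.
(-0.8904 - 0.2469i)|0⟩ + (-0.3506 - 0.1527i)|1⟩

Ry(4.249) = [[cos(θ/2), −sin(θ/2)], [sin(θ/2), cos(θ/2)]]; θ = 4.249, cos(θ/2) ≈ -0.525841, sin(θ/2) ≈ 0.850583.
With a = amp(|0⟩) = 0.17 and b = amp(|1⟩) = (0.9417 + 0.2903i):
new amp(|0⟩) = (-0.525841)·a + (-0.850583)·b = (-0.8904 - 0.2469i)
new amp(|1⟩) = (0.850583)·a + (-0.525841)·b = (-0.3506 - 0.1527i)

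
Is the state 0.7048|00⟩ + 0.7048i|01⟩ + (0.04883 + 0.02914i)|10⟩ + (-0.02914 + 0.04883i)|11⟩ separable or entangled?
Separable

Writing the state as a|00⟩ + b|01⟩ + c|10⟩ + d|11⟩, it is a product state iff ad − bc = 0.
Here (a, b, c, d) = (0.7048, 0.7048i, (0.04883 + 0.02914i), (-0.02914 + 0.04883i)): ad − bc = (0.7048)(-0.02914 + 0.04883i) − (0.7048i)(0.04883 + 0.02914i) = 0, so the state is separable.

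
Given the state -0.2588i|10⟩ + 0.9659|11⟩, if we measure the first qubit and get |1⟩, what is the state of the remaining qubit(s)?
-0.2588i|0⟩ + 0.9659|1⟩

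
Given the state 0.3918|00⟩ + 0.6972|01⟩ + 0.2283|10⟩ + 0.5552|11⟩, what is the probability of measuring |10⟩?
0.05212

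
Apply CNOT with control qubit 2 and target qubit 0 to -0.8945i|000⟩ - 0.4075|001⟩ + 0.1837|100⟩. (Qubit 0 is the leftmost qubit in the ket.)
-0.8945i|000⟩ + 0.1837|100⟩ - 0.4075|101⟩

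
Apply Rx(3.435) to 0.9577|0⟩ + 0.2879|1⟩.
(-0.14 - 0.2848i)|0⟩ + (-0.04208 - 0.9474i)|1⟩

Rx(3.435) = [[cos(θ/2), −i·sin(θ/2)], [−i·sin(θ/2), cos(θ/2)]]; θ = 3.435, cos(θ/2) ≈ -0.146178, sin(θ/2) ≈ 0.989258.
With a = amp(|0⟩) = 0.9577 and b = amp(|1⟩) = 0.2879:
new amp(|0⟩) = (-0.146178)·a + (-0.989258i)·b = (-0.14 - 0.2848i)
new amp(|1⟩) = (-0.989258i)·a + (-0.146178)·b = (-0.04208 - 0.9474i)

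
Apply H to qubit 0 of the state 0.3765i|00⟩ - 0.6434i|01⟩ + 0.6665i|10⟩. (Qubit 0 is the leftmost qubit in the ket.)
0.7375i|00⟩ - 0.455i|01⟩ - 0.2051i|10⟩ - 0.455i|11⟩

H on qubit 0 mixes each pair of kets that differ only in qubit 0: amplitudes (a, b) of (|…0…⟩, |…1…⟩) become ((a + b)/√2, (a − b)/√2). Kets absent from the input have amplitude 0.
(|00⟩, |10⟩): (a, b) = (0.3765i, 0.6665i) → (0.7375i, -0.2051i)
(|01⟩, |11⟩): (a, b) = (-0.6434i, 0) → (-0.455i, -0.455i)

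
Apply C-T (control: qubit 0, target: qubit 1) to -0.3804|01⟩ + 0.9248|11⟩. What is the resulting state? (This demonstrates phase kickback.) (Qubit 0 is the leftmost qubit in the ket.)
-0.3804|01⟩ + (0.6539 + 0.6539i)|11⟩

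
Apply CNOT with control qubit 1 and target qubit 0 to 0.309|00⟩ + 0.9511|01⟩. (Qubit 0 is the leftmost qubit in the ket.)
0.309|00⟩ + 0.9511|11⟩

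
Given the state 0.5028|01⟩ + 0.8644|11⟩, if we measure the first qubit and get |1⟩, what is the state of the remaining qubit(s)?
|1⟩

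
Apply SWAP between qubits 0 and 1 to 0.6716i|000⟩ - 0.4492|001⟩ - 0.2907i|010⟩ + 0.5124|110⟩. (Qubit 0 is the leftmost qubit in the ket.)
0.6716i|000⟩ - 0.4492|001⟩ - 0.2907i|100⟩ + 0.5124|110⟩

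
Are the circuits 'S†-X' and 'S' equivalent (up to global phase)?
No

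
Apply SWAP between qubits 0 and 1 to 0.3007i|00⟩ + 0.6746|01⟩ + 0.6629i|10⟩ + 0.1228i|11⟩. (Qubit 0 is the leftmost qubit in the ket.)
0.3007i|00⟩ + 0.6629i|01⟩ + 0.6746|10⟩ + 0.1228i|11⟩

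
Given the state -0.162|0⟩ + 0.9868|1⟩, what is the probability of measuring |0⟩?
0.02624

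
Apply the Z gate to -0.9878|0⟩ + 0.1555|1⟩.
-0.9878|0⟩ - 0.1555|1⟩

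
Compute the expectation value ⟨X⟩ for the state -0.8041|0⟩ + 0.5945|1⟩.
-0.9561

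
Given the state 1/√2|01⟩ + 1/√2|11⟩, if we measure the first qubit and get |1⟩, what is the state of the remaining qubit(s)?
|1⟩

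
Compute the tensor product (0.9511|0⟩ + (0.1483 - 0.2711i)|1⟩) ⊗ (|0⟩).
0.9511|00⟩ + (0.1483 - 0.2711i)|10⟩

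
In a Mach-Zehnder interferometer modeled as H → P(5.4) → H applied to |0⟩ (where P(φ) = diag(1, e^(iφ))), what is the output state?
(0.8173 - 0.3864i)|0⟩ + (0.1827 + 0.3864i)|1⟩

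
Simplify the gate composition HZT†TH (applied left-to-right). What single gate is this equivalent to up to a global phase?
X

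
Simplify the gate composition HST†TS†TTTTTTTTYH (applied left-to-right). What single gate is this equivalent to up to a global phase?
Y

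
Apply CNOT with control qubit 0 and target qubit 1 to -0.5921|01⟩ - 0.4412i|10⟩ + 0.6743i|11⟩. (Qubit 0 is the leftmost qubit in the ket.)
-0.5921|01⟩ + 0.6743i|10⟩ - 0.4412i|11⟩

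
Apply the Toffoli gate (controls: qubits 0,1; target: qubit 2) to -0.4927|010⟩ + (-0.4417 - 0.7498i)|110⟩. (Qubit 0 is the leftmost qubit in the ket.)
-0.4927|010⟩ + (-0.4417 - 0.7498i)|111⟩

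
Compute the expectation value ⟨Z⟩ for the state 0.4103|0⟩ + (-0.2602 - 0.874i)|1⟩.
-0.6632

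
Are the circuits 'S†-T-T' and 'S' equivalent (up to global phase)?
No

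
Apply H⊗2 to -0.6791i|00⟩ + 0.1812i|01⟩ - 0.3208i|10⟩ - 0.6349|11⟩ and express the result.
(-0.3175 - 0.4094i)|00⟩ + (0.3175 - 0.5906i)|01⟩ + (0.3175 - 0.08855i)|10⟩ + (-0.3175 - 0.2698i)|11⟩

H⊗2 gives amp(|y⟩) = (1/2) Σ_x (−1)^(x·y) amp(|x⟩), where x·y is the number of positions in which both x and y have a 1.
|00⟩: (-0.6791i + 0.1812i - 0.3208i - 0.6349)/2 = (-0.3175 - 0.4094i)
|01⟩: (-0.6791i - 0.1812i - 0.3208i + 0.6349)/2 = (0.3175 - 0.5906i)
|10⟩: (-0.6791i + 0.1812i + 0.3208i + 0.6349)/2 = (0.3175 - 0.08855i)
|11⟩: (-0.6791i - 0.1812i + 0.3208i - 0.6349)/2 = (-0.3175 - 0.2698i)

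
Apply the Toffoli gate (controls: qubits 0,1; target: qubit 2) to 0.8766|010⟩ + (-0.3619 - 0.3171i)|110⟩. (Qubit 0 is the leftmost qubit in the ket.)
0.8766|010⟩ + (-0.3619 - 0.3171i)|111⟩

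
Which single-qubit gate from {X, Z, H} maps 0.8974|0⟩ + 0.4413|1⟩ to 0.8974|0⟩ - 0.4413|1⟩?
Z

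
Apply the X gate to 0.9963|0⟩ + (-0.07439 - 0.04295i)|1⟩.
(-0.07439 - 0.04295i)|0⟩ + 0.9963|1⟩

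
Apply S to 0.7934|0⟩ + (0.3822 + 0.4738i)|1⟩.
0.7934|0⟩ + (-0.4738 + 0.3822i)|1⟩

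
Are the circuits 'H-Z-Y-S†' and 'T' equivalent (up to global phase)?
No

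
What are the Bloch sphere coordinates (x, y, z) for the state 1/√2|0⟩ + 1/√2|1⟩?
(1, 0, 0)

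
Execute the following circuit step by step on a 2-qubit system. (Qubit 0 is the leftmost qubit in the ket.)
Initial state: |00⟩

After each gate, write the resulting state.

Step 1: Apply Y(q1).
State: i|01⟩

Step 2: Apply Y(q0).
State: -|11⟩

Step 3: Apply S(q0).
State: -i|11⟩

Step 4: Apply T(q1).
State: (1/√2 - (1/√2)i)|11⟩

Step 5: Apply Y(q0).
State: (-1/√2 - (1/√2)i)|01⟩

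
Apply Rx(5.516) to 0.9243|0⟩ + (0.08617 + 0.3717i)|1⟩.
(-0.718 - 0.03225i)|0⟩ + (-0.07991 - 0.6906i)|1⟩

Rx(5.516) = [[cos(θ/2), −i·sin(θ/2)], [−i·sin(θ/2), cos(θ/2)]]; θ = 5.516, cos(θ/2) ≈ -0.927326, sin(θ/2) ≈ 0.374254.
With a = amp(|0⟩) = 0.9243 and b = amp(|1⟩) = (0.08617 + 0.3717i):
new amp(|0⟩) = (-0.927326)·a + (-0.374254i)·b = (-0.718 - 0.03225i)
new amp(|1⟩) = (-0.374254i)·a + (-0.927326)·b = (-0.07991 - 0.6906i)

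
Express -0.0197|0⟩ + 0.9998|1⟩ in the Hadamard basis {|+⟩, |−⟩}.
0.693|+⟩ - 0.7209|−⟩

With |ψ⟩ = α|0⟩ + β|1⟩, the Hadamard-basis coefficients are ⟨+|ψ⟩ = (α + β)/√2 and ⟨−|ψ⟩ = (α − β)/√2.
Here α = -0.0197, β = 0.9998: (α + β)/√2 = 0.693, (α − β)/√2 = -0.7209.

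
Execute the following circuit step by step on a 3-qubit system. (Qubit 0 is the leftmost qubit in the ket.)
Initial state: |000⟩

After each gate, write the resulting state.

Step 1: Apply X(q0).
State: |100⟩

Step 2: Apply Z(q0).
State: -|100⟩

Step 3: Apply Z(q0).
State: |100⟩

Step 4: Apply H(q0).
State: 1/√2|000⟩ - 1/√2|100⟩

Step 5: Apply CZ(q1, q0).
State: 1/√2|000⟩ - 1/√2|100⟩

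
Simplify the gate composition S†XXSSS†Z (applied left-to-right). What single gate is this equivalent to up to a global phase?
Z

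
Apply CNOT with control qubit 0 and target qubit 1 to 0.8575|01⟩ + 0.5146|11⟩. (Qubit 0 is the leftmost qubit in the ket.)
0.8575|01⟩ + 0.5146|10⟩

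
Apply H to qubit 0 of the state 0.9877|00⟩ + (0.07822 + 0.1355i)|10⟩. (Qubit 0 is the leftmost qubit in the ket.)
(0.7537 + 0.09581i)|00⟩ + (0.6431 - 0.09581i)|10⟩

H on qubit 0 mixes each pair of kets that differ only in qubit 0: amplitudes (a, b) of (|…0…⟩, |…1…⟩) become ((a + b)/√2, (a − b)/√2). Kets absent from the input have amplitude 0.
(|00⟩, |10⟩): (a, b) = (0.9877, (0.07822 + 0.1355i)) → ((0.7537 + 0.09581i), (0.6431 - 0.09581i))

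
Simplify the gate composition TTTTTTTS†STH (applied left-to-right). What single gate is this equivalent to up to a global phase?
H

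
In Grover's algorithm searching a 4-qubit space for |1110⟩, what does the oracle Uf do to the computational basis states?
Uf|x⟩ = -|x⟩ if x = 1110, else |x⟩ (phase flip on target)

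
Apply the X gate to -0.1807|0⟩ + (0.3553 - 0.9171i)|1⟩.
(0.3553 - 0.9171i)|0⟩ - 0.1807|1⟩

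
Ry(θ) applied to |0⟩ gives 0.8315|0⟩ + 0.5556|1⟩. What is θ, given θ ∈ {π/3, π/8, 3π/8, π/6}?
3π/8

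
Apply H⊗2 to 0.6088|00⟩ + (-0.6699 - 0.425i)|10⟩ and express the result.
(-0.03055 - 0.2125i)|00⟩ + (-0.03055 - 0.2125i)|01⟩ + (0.6394 + 0.2125i)|10⟩ + (0.6394 + 0.2125i)|11⟩

H⊗2 gives amp(|y⟩) = (1/2) Σ_x (−1)^(x·y) amp(|x⟩), where x·y is the number of positions in which both x and y have a 1.
|00⟩: (0.6088 + (-0.6699 - 0.425i))/2 = (-0.03055 - 0.2125i)
|01⟩: (0.6088 + (-0.6699 - 0.425i))/2 = (-0.03055 - 0.2125i)
|10⟩: (0.6088 - (-0.6699 - 0.425i))/2 = (0.6394 + 0.2125i)
|11⟩: (0.6088 - (-0.6699 - 0.425i))/2 = (0.6394 + 0.2125i)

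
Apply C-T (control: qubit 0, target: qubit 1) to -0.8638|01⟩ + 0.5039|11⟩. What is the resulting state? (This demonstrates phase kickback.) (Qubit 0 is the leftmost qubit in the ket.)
-0.8638|01⟩ + (0.3563 + 0.3563i)|11⟩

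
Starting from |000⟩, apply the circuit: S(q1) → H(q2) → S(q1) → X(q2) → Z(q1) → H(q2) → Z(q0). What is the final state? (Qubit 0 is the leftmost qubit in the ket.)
|000⟩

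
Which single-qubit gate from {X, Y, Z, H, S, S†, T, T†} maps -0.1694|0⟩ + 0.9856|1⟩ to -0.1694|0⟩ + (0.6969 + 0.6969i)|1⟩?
T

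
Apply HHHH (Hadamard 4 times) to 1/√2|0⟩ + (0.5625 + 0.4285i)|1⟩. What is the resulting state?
1/√2|0⟩ + (0.5625 + 0.4285i)|1⟩

H² = I, so an even number of Hadamards cancels: H^4 = I and the state is unchanged.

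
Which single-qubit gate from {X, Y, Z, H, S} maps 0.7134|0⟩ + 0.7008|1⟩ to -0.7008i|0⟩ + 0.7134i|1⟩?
Y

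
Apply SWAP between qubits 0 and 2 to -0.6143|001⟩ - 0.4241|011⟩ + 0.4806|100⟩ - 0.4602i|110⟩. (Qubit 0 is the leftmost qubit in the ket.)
0.4806|001⟩ - 0.4602i|011⟩ - 0.6143|100⟩ - 0.4241|110⟩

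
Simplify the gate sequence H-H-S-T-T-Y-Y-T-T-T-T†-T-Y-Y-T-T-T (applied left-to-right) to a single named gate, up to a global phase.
S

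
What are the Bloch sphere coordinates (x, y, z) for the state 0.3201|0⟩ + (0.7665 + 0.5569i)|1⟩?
(0.4907, 0.3565, -0.7952)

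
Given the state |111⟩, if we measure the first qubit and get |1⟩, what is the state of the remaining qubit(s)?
|11⟩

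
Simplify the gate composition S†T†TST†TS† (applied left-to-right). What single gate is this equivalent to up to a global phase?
S†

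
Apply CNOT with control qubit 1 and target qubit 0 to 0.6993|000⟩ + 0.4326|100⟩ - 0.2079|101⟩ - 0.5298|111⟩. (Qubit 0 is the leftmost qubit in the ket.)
0.6993|000⟩ - 0.5298|011⟩ + 0.4326|100⟩ - 0.2079|101⟩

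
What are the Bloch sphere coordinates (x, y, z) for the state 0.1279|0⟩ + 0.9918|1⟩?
(0.2537, 0, -0.9673)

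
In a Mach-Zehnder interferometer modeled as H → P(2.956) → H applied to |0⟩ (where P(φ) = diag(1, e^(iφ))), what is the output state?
(0.008586 + 0.09226i)|0⟩ + (0.9914 - 0.09226i)|1⟩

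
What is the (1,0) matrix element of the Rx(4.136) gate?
-0.8789i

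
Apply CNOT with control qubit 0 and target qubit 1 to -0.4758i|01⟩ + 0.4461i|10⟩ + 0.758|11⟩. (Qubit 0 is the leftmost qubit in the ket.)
-0.4758i|01⟩ + 0.758|10⟩ + 0.4461i|11⟩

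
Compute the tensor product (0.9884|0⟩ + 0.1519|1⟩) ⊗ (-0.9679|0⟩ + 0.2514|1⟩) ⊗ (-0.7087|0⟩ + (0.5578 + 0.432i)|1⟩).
0.678|000⟩ + (-0.5336 - 0.4133i)|001⟩ - 0.1761|010⟩ + (0.1386 + 0.1073i)|011⟩ + 0.1042|100⟩ + (-0.08201 - 0.06351i)|101⟩ - 0.02706|110⟩ + (0.0213 + 0.0165i)|111⟩

amp(|b₁b₂…⟩) = product of the factor amplitudes for bits b₁, b₂, …; only kets whose every factor amplitude is nonzero survive.
|000⟩: (0.9884)(-0.9679)(-0.7087) = 0.678
|001⟩: (0.9884)(-0.9679)(0.5578 + 0.432i) = (-0.5336 - 0.4133i)
|010⟩: (0.9884)(0.2514)(-0.7087) = -0.1761
|011⟩: (0.9884)(0.2514)(0.5578 + 0.432i) = (0.1386 + 0.1073i)
|100⟩: (0.1519)(-0.9679)(-0.7087) = 0.1042
|101⟩: (0.1519)(-0.9679)(0.5578 + 0.432i) = (-0.08201 - 0.06351i)
|110⟩: (0.1519)(0.2514)(-0.7087) = -0.02706
|111⟩: (0.1519)(0.2514)(0.5578 + 0.432i) = (0.0213 + 0.0165i)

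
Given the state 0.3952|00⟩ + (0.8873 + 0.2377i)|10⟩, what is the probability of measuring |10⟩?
0.8438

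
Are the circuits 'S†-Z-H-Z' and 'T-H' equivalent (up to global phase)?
No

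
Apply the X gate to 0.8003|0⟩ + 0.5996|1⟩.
0.5996|0⟩ + 0.8003|1⟩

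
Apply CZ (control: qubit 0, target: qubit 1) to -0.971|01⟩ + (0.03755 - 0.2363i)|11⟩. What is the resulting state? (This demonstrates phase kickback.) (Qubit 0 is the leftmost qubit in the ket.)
-0.971|01⟩ + (-0.03755 + 0.2363i)|11⟩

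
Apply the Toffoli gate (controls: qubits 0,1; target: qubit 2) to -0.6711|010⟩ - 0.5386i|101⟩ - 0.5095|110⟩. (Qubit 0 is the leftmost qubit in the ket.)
-0.6711|010⟩ - 0.5386i|101⟩ - 0.5095|111⟩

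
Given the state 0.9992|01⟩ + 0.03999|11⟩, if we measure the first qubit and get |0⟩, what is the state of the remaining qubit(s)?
|1⟩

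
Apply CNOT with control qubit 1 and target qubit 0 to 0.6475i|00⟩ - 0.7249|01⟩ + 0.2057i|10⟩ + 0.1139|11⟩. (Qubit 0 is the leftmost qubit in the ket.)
0.6475i|00⟩ + 0.1139|01⟩ + 0.2057i|10⟩ - 0.7249|11⟩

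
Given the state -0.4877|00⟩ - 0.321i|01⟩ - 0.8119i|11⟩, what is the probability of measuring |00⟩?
0.2379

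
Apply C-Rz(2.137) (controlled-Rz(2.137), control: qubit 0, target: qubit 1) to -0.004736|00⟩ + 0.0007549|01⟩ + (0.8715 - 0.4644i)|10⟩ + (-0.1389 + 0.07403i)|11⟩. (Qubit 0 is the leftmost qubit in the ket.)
-0.004736|00⟩ + 0.0007549|01⟩ + (0.01254 - 0.9874i)|10⟩ + (-0.1318 - 0.0861i)|11⟩

C-Rz(2.137) leaves the control-|0⟩ kets |00⟩, |01⟩ unchanged and applies Rz(2.137) to qubit 1 on the control-|1⟩ pair (|10⟩, |11⟩).
Rz(2.137) = [[e^(−iθ/2), 0], [0, e^(iθ/2)]] with e^(±iθ/2) = cos(θ/2) ± i·sin(θ/2); θ = 2.137, cos(θ/2) ≈ 0.481439, sin(θ/2) ≈ 0.876479.
With a = amp(|10⟩) = (0.8715 - 0.4644i) and b = amp(|11⟩) = (-0.1389 + 0.07403i):
new amp(|10⟩) = (0.481439 - 0.876479i)·a = (0.01254 - 0.9874i)
new amp(|11⟩) = (0.481439 + 0.876479i)·b = (-0.1318 - 0.0861i)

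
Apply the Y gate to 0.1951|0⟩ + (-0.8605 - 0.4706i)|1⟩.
(-0.4706 + 0.8605i)|0⟩ + 0.1951i|1⟩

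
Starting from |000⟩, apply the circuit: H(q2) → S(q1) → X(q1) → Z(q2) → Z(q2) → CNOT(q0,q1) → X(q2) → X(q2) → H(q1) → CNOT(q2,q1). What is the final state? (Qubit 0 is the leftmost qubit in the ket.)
1/2|000⟩ - 1/2|001⟩ - 1/2|010⟩ + 1/2|011⟩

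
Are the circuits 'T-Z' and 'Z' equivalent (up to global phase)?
No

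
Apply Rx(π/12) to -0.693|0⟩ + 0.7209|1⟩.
(-0.6871 - 0.0941i)|0⟩ + (0.7147 + 0.09045i)|1⟩

Rx(π/12) = [[cos(θ/2), −i·sin(θ/2)], [−i·sin(θ/2), cos(θ/2)]]; θ = π/12, cos(θ/2) ≈ 0.991445, sin(θ/2) ≈ 0.130526.
With a = amp(|0⟩) = -0.693 and b = amp(|1⟩) = 0.7209:
new amp(|0⟩) = (0.991445)·a + (-0.130526i)·b = (-0.6871 - 0.0941i)
new amp(|1⟩) = (-0.130526i)·a + (0.991445)·b = (0.7147 + 0.09045i)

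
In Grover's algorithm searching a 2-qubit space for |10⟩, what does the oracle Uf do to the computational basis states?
Uf|x⟩ = -|x⟩ if x = 10, else |x⟩ (phase flip on target)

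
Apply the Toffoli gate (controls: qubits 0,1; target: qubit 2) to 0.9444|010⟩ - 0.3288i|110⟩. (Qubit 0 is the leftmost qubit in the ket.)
0.9444|010⟩ - 0.3288i|111⟩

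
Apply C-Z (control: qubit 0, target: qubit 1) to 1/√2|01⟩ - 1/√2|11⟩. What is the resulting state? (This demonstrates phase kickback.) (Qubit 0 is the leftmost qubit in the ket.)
1/√2|01⟩ + 1/√2|11⟩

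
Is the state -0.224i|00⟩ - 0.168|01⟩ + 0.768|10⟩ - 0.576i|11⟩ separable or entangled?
Separable

Writing the state as a|00⟩ + b|01⟩ + c|10⟩ + d|11⟩, it is a product state iff ad − bc = 0.
Here (a, b, c, d) = (-0.224i, -0.168, 0.768, -0.576i): ad − bc = (-0.224i)(-0.576i) − (-0.168)(0.768) = 0, so the state is separable.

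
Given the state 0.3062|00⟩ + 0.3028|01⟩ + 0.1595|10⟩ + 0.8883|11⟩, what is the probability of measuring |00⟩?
0.09376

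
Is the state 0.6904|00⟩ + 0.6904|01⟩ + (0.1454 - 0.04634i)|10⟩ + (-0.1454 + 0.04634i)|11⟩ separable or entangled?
Entangled

Writing the state as a|00⟩ + b|01⟩ + c|10⟩ + d|11⟩, it is a product state iff ad − bc = 0.
Here (a, b, c, d) = (0.6904, 0.6904, (0.1454 - 0.04634i), (-0.1454 + 0.04634i)): ad − bc = (0.6904)(-0.1454 + 0.04634i) − (0.6904)(0.1454 - 0.04634i) = (-0.2008 + 0.06399i) ≠ 0, so the state is entangled.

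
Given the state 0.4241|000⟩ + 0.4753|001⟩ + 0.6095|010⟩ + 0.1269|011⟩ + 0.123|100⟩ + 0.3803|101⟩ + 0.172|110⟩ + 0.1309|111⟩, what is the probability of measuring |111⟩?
0.01713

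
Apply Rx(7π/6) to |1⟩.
-0.9659i|0⟩ - 0.2588|1⟩

Rx(7π/6) = [[cos(θ/2), −i·sin(θ/2)], [−i·sin(θ/2), cos(θ/2)]]; θ = 7π/6, cos(θ/2) ≈ -0.258819, sin(θ/2) ≈ 0.965926.
With a = amp(|0⟩) = 0 and b = amp(|1⟩) = 1:
new amp(|0⟩) = (-0.258819)·a + (-0.965926i)·b = -0.9659i
new amp(|1⟩) = (-0.965926i)·a + (-0.258819)·b = -0.2588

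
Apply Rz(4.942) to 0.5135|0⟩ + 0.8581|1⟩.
(-0.4023 - 0.3191i)|0⟩ + (-0.6723 + 0.5333i)|1⟩

Rz(4.942) = [[e^(−iθ/2), 0], [0, e^(iθ/2)]] with e^(±iθ/2) = cos(θ/2) ± i·sin(θ/2); θ = 4.942, cos(θ/2) ≈ -0.783453, sin(θ/2) ≈ 0.62145.
With a = amp(|0⟩) = 0.5135 and b = amp(|1⟩) = 0.8581:
new amp(|0⟩) = (-0.783453 - 0.62145i)·a = (-0.4023 - 0.3191i)
new amp(|1⟩) = (-0.783453 + 0.62145i)·b = (-0.6723 + 0.5333i)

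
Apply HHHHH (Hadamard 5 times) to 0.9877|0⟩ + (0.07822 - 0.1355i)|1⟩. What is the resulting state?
(0.7537 - 0.09581i)|0⟩ + (0.6431 + 0.09581i)|1⟩

H² = I, so H^5 = H: a single Hadamard. With (a, b) = (0.9877, (0.07822 - 0.1355i)), H gives ((a + b)/√2, (a − b)/√2) = ((0.7537 - 0.09581i), (0.6431 + 0.09581i)).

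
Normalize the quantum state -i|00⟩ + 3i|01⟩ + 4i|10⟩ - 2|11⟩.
-0.1826i|00⟩ + 0.5477i|01⟩ + 0.7303i|10⟩ - 0.3651|11⟩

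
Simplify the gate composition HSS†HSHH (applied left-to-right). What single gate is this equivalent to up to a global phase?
S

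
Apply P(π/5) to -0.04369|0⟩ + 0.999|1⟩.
-0.04369|0⟩ + (0.8082 + 0.5872i)|1⟩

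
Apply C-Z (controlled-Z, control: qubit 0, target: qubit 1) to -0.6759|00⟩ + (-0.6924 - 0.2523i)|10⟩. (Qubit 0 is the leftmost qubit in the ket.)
-0.6759|00⟩ + (-0.6924 - 0.2523i)|10⟩

C-Z leaves the control-|0⟩ kets |00⟩, |01⟩ unchanged and applies Z to qubit 1 on the control-|1⟩ pair (|10⟩, |11⟩).
Z = [[1, 0], [0, -1]].
With a = amp(|10⟩) = (-0.6924 - 0.2523i) and b = amp(|11⟩) = 0:
new amp(|10⟩) = (1)·a = (-0.6924 - 0.2523i)
new amp(|11⟩) = (-1)·b = 0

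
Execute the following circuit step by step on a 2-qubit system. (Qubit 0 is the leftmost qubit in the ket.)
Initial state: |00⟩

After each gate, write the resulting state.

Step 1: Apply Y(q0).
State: i|10⟩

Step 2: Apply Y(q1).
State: -|11⟩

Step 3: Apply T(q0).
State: (-1/√2 - (1/√2)i)|11⟩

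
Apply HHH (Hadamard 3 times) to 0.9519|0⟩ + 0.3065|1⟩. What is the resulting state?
0.8898|0⟩ + 0.4564|1⟩

H² = I, so H^3 = H: a single Hadamard. With (a, b) = (0.9519, 0.3065), H gives ((a + b)/√2, (a − b)/√2) = (0.8898, 0.4564).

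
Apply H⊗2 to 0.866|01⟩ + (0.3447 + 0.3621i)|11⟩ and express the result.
(0.6054 + 0.1811i)|00⟩ + (-0.6054 - 0.1811i)|01⟩ + (0.2607 - 0.1811i)|10⟩ + (-0.2607 + 0.1811i)|11⟩

H⊗2 gives amp(|y⟩) = (1/2) Σ_x (−1)^(x·y) amp(|x⟩), where x·y is the number of positions in which both x and y have a 1.
|00⟩: (0.866 + (0.3447 + 0.3621i))/2 = (0.6054 + 0.1811i)
|01⟩: (-0.866 - (0.3447 + 0.3621i))/2 = (-0.6054 - 0.1811i)
|10⟩: (0.866 - (0.3447 + 0.3621i))/2 = (0.2607 - 0.1811i)
|11⟩: (-0.866 + (0.3447 + 0.3621i))/2 = (-0.2607 + 0.1811i)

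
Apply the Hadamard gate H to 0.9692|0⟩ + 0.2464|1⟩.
0.8596|0⟩ + 0.5111|1⟩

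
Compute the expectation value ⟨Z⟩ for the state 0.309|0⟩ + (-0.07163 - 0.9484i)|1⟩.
-0.8091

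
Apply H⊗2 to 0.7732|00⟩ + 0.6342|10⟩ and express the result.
0.7037|00⟩ + 0.7037|01⟩ + 0.0695|10⟩ + 0.0695|11⟩

H⊗2 gives amp(|y⟩) = (1/2) Σ_x (−1)^(x·y) amp(|x⟩), where x·y is the number of positions in which both x and y have a 1.
|00⟩: (0.7732 + 0.6342)/2 = 0.7037
|01⟩: (0.7732 + 0.6342)/2 = 0.7037
|10⟩: (0.7732 - 0.6342)/2 = 0.0695
|11⟩: (0.7732 - 0.6342)/2 = 0.0695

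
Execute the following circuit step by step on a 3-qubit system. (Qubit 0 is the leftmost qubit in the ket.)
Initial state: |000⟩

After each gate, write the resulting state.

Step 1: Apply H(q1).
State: 1/√2|000⟩ + 1/√2|010⟩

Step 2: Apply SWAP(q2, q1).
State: 1/√2|000⟩ + 1/√2|001⟩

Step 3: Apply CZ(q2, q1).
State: 1/√2|000⟩ + 1/√2|001⟩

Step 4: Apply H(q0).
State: 1/2|000⟩ + 1/2|001⟩ + 1/2|100⟩ + 1/2|101⟩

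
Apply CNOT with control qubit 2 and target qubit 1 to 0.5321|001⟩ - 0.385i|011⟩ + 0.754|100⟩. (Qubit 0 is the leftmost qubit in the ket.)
-0.385i|001⟩ + 0.5321|011⟩ + 0.754|100⟩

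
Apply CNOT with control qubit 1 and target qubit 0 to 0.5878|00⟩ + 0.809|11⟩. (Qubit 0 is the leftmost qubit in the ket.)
0.5878|00⟩ + 0.809|01⟩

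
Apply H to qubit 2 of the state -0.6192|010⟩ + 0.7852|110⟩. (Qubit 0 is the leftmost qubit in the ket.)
-0.4378|010⟩ - 0.4378|011⟩ + 0.5552|110⟩ + 0.5552|111⟩

H on qubit 2 mixes each pair of kets that differ only in qubit 2: amplitudes (a, b) of (|…0…⟩, |…1…⟩) become ((a + b)/√2, (a − b)/√2). Kets absent from the input have amplitude 0.
(|010⟩, |011⟩): (a, b) = (-0.6192, 0) → (-0.4378, -0.4378)
(|110⟩, |111⟩): (a, b) = (0.7852, 0) → (0.5552, 0.5552)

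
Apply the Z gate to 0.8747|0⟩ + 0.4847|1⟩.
0.8747|0⟩ - 0.4847|1⟩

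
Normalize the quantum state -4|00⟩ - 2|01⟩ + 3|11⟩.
-0.7428|00⟩ - 0.3714|01⟩ + 0.5571|11⟩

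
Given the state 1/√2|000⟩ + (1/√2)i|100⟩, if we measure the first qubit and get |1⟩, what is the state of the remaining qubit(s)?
i|00⟩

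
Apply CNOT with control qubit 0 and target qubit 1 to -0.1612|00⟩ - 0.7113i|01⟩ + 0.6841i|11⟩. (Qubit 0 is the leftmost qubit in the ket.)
-0.1612|00⟩ - 0.7113i|01⟩ + 0.6841i|10⟩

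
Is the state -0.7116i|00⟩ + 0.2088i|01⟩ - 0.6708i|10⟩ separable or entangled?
Entangled

Writing the state as a|00⟩ + b|01⟩ + c|10⟩ + d|11⟩, it is a product state iff ad − bc = 0.
Here (a, b, c, d) = (-0.7116i, 0.2088i, -0.6708i, 0): ad − bc = (-0.7116i)(0) − (0.2088i)(-0.6708i) = -0.1401 ≠ 0, so the state is entangled.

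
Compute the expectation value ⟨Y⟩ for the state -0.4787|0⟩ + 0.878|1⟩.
0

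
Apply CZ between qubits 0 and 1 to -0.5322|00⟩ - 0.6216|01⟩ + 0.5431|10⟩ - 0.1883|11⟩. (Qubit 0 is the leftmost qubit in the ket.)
-0.5322|00⟩ - 0.6216|01⟩ + 0.5431|10⟩ + 0.1883|11⟩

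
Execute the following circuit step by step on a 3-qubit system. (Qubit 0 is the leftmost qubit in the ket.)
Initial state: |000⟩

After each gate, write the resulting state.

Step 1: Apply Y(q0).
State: i|100⟩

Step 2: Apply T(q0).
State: (-1/√2 + (1/√2)i)|100⟩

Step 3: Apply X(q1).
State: (-1/√2 + (1/√2)i)|110⟩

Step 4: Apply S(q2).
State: (-1/√2 + (1/√2)i)|110⟩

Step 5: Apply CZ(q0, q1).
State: (1/√2 - (1/√2)i)|110⟩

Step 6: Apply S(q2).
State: (1/√2 - (1/√2)i)|110⟩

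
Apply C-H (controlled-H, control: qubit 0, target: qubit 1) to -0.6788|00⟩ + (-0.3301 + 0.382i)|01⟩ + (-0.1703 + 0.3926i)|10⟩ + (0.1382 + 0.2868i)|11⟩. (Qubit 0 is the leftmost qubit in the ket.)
-0.6788|00⟩ + (-0.3301 + 0.382i)|01⟩ + (-0.0227 + 0.4804i)|10⟩ + (-0.2181 + 0.07481i)|11⟩

C-H leaves the control-|0⟩ kets |00⟩, |01⟩ unchanged and applies H to qubit 1 on the control-|1⟩ pair (|10⟩, |11⟩).
H = [[1/√2, 1/√2], [1/√2, -1/√2]].
With a = amp(|10⟩) = (-0.1703 + 0.3926i) and b = amp(|11⟩) = (0.1382 + 0.2868i):
new amp(|10⟩) = (1/√2)·a + (1/√2)·b = (-0.0227 + 0.4804i)
new amp(|11⟩) = (1/√2)·a + (-1/√2)·b = (-0.2181 + 0.07481i)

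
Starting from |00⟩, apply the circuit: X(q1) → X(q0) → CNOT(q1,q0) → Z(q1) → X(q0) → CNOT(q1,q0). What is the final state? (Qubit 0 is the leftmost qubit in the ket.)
-|01⟩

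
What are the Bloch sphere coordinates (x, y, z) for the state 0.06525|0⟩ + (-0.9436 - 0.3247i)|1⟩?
(-0.1231, -0.04237, -0.9916)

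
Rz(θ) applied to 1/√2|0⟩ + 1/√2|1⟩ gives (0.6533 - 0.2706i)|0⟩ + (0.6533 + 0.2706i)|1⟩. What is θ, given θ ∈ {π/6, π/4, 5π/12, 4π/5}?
π/4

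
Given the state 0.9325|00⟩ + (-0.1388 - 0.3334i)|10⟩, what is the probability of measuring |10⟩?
0.1304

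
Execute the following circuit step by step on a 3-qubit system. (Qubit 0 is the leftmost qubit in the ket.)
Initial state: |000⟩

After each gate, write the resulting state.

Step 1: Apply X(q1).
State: |010⟩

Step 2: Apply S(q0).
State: |010⟩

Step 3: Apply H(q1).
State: 1/√2|000⟩ - 1/√2|010⟩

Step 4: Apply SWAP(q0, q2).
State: 1/√2|000⟩ - 1/√2|010⟩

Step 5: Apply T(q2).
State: 1/√2|000⟩ - 1/√2|010⟩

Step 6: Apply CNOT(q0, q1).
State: 1/√2|000⟩ - 1/√2|010⟩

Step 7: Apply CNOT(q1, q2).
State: 1/√2|000⟩ - 1/√2|011⟩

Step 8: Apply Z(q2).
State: 1/√2|000⟩ + 1/√2|011⟩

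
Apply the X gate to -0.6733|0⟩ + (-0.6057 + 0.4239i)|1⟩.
(-0.6057 + 0.4239i)|0⟩ - 0.6733|1⟩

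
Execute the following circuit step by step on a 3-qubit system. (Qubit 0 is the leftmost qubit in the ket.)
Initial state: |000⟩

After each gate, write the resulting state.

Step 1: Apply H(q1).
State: 1/√2|000⟩ + 1/√2|010⟩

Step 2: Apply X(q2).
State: 1/√2|001⟩ + 1/√2|011⟩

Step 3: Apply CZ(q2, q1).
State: 1/√2|001⟩ - 1/√2|011⟩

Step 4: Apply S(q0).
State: 1/√2|001⟩ - 1/√2|011⟩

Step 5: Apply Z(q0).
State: 1/√2|001⟩ - 1/√2|011⟩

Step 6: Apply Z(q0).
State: 1/√2|001⟩ - 1/√2|011⟩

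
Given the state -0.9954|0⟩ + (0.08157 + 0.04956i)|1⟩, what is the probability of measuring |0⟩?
0.9908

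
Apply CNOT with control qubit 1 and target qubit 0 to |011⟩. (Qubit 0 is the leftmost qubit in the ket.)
|111⟩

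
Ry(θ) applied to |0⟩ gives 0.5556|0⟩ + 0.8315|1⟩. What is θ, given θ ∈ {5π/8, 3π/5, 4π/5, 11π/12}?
5π/8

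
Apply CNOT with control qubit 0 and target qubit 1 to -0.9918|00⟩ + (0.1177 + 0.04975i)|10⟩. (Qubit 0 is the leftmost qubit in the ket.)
-0.9918|00⟩ + (0.1177 + 0.04975i)|11⟩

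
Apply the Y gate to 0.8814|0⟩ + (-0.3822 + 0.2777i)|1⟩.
(0.2777 + 0.3822i)|0⟩ + 0.8814i|1⟩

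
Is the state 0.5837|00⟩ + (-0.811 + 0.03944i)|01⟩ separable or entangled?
Separable

Writing the state as a|00⟩ + b|01⟩ + c|10⟩ + d|11⟩, it is a product state iff ad − bc = 0.
Here (a, b, c, d) = (0.5837, (-0.811 + 0.03944i), 0, 0): ad − bc = (0.5837)(0) − (-0.811 + 0.03944i)(0) = 0, so the state is separable.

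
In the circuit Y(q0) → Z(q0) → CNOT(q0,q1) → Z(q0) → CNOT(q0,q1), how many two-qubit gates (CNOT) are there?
2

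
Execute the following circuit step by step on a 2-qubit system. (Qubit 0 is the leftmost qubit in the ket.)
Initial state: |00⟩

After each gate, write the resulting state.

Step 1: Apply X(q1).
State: |01⟩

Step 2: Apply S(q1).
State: i|01⟩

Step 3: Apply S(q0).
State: i|01⟩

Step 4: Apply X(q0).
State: i|11⟩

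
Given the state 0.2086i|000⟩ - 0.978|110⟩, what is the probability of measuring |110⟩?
0.9565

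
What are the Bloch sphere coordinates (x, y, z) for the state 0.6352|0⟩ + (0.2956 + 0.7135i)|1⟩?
(0.3755, 0.9064, -0.193)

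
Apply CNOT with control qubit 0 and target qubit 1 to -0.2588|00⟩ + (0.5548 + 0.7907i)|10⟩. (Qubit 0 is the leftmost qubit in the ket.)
-0.2588|00⟩ + (0.5548 + 0.7907i)|11⟩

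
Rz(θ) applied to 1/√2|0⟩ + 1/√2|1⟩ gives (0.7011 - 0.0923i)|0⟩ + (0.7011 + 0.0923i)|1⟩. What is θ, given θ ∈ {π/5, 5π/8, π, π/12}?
π/12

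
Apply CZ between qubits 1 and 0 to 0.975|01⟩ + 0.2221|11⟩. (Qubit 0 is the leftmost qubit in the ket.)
0.975|01⟩ - 0.2221|11⟩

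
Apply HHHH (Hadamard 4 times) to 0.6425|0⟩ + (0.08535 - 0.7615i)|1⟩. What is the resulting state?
0.6425|0⟩ + (0.08535 - 0.7615i)|1⟩

H² = I, so an even number of Hadamards cancels: H^4 = I and the state is unchanged.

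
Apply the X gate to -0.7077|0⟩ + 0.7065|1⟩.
0.7065|0⟩ - 0.7077|1⟩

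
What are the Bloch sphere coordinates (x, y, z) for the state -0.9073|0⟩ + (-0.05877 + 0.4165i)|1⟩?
(0.1066, -0.7558, 0.6463)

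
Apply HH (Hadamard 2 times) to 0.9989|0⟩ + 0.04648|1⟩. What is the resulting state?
0.9989|0⟩ + 0.04648|1⟩

H² = I, so an even number of Hadamards cancels: H^2 = I and the state is unchanged.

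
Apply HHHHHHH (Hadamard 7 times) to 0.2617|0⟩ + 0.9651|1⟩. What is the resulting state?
0.8675|0⟩ - 0.4974|1⟩

H² = I, so H^7 = H: a single Hadamard. With (a, b) = (0.2617, 0.9651), H gives ((a + b)/√2, (a − b)/√2) = (0.8675, -0.4974).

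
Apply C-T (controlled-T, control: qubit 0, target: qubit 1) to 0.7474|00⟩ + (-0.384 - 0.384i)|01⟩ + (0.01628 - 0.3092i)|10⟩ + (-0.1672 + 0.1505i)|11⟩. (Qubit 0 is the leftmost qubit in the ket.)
0.7474|00⟩ + (-0.384 - 0.384i)|01⟩ + (0.01628 - 0.3092i)|10⟩ + (-0.2246 - 0.01181i)|11⟩

C-T leaves the control-|0⟩ kets |00⟩, |01⟩ unchanged and applies T to qubit 1 on the control-|1⟩ pair (|10⟩, |11⟩).
T = [[1, 0], [0, (1/√2 + (1/√2)i)]].
With a = amp(|10⟩) = (0.01628 - 0.3092i) and b = amp(|11⟩) = (-0.1672 + 0.1505i):
new amp(|10⟩) = (1)·a = (0.01628 - 0.3092i)
new amp(|11⟩) = (1/√2 + (1/√2)i)·b = (-0.2246 - 0.01181i)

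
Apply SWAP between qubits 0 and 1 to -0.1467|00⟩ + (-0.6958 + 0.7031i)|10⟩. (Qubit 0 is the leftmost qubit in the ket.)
-0.1467|00⟩ + (-0.6958 + 0.7031i)|01⟩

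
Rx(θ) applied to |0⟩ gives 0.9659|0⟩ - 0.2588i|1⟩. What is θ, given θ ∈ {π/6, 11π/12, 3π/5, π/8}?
π/6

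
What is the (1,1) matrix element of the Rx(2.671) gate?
0.2331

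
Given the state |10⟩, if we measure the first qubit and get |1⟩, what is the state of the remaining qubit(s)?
|0⟩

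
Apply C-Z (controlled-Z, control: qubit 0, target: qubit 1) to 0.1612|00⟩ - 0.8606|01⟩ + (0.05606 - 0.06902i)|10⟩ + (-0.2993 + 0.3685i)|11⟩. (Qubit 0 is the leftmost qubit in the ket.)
0.1612|00⟩ - 0.8606|01⟩ + (0.05606 - 0.06902i)|10⟩ + (0.2993 - 0.3685i)|11⟩

C-Z leaves the control-|0⟩ kets |00⟩, |01⟩ unchanged and applies Z to qubit 1 on the control-|1⟩ pair (|10⟩, |11⟩).
Z = [[1, 0], [0, -1]].
With a = amp(|10⟩) = (0.05606 - 0.06902i) and b = amp(|11⟩) = (-0.2993 + 0.3685i):
new amp(|10⟩) = (1)·a = (0.05606 - 0.06902i)
new amp(|11⟩) = (-1)·b = (0.2993 - 0.3685i)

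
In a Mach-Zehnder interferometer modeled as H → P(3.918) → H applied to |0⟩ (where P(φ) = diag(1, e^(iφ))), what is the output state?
(0.1433 - 0.3504i)|0⟩ + (0.8567 + 0.3504i)|1⟩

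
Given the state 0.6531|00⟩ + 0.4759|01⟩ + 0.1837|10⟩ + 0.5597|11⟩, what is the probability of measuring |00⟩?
0.4265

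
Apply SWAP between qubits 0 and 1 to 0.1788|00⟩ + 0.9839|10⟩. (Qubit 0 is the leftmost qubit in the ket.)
0.1788|00⟩ + 0.9839|01⟩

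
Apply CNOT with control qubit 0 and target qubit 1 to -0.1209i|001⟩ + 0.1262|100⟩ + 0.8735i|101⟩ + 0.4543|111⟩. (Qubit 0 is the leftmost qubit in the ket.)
-0.1209i|001⟩ + 0.4543|101⟩ + 0.1262|110⟩ + 0.8735i|111⟩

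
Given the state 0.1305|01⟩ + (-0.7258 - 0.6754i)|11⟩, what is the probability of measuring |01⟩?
0.01703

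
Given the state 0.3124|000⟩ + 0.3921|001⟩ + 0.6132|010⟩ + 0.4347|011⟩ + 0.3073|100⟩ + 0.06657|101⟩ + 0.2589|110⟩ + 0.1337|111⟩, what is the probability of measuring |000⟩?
0.09759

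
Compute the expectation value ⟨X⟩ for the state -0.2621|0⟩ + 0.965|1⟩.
-0.5059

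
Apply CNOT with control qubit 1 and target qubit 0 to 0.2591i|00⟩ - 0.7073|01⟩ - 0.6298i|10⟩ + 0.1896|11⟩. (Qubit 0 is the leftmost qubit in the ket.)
0.2591i|00⟩ + 0.1896|01⟩ - 0.6298i|10⟩ - 0.7073|11⟩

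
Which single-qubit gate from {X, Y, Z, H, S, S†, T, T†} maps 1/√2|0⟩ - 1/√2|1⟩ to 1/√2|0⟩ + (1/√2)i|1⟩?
S†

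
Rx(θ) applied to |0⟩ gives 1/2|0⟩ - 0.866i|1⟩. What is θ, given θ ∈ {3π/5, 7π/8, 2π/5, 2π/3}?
2π/3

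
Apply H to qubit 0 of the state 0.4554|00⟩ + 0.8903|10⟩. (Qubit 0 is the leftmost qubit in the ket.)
0.9516|00⟩ - 0.3075|10⟩

H on qubit 0 mixes each pair of kets that differ only in qubit 0: amplitudes (a, b) of (|…0…⟩, |…1…⟩) become ((a + b)/√2, (a − b)/√2). Kets absent from the input have amplitude 0.
(|00⟩, |10⟩): (a, b) = (0.4554, 0.8903) → (0.9516, -0.3075)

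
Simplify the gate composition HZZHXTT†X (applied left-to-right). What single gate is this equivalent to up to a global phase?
I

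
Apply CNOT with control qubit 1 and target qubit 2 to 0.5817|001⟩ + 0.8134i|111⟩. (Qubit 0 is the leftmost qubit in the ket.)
0.5817|001⟩ + 0.8134i|110⟩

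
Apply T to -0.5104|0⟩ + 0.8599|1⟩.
-0.5104|0⟩ + (0.608 + 0.608i)|1⟩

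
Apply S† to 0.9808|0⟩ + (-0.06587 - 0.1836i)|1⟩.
0.9808|0⟩ + (-0.1836 + 0.06587i)|1⟩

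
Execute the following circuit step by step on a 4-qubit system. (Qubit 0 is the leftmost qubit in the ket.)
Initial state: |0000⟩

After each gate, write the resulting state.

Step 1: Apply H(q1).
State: 1/√2|0000⟩ + 1/√2|0100⟩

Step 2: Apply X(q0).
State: 1/√2|1000⟩ + 1/√2|1100⟩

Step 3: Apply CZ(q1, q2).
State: 1/√2|1000⟩ + 1/√2|1100⟩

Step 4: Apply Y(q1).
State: -(1/√2)i|1000⟩ + (1/√2)i|1100⟩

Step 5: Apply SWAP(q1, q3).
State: -(1/√2)i|1000⟩ + (1/√2)i|1001⟩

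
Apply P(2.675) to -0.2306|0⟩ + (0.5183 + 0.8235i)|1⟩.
-0.2306|0⟩ + (-0.8333 - 0.5023i)|1⟩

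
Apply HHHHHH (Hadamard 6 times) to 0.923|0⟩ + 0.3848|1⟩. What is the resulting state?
0.923|0⟩ + 0.3848|1⟩

H² = I, so an even number of Hadamards cancels: H^6 = I and the state is unchanged.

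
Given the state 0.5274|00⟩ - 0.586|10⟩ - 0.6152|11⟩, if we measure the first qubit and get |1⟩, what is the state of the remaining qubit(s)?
-0.6897|0⟩ - 0.7241|1⟩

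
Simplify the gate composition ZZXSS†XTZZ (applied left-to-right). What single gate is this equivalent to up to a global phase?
T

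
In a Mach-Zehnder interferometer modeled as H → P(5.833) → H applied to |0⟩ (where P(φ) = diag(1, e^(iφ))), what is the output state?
(0.9502 - 0.2176i)|0⟩ + (0.04982 + 0.2176i)|1⟩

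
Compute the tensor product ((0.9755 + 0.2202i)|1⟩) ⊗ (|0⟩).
(0.9755 + 0.2202i)|10⟩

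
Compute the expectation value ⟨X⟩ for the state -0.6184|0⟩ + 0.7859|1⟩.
-0.972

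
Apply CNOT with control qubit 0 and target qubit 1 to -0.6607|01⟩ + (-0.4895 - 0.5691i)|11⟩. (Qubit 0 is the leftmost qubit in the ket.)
-0.6607|01⟩ + (-0.4895 - 0.5691i)|10⟩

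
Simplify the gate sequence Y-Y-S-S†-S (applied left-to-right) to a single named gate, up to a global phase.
S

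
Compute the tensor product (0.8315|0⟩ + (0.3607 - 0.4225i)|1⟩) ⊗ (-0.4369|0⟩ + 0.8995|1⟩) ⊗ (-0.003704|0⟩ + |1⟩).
0.001346|000⟩ - 0.3633|001⟩ - 0.00277|010⟩ + 0.7479|011⟩ + (0.0005837 - 0.0006837i)|100⟩ + (-0.1576 + 0.1846i)|101⟩ + (-0.001202 + 0.001408i)|110⟩ + (0.3244 - 0.38i)|111⟩

amp(|b₁b₂…⟩) = product of the factor amplitudes for bits b₁, b₂, …; only kets whose every factor amplitude is nonzero survive.
|000⟩: (0.8315)(-0.4369)(-0.003704) = 0.001346
|001⟩: (0.8315)(-0.4369)(1) = -0.3633
|010⟩: (0.8315)(0.8995)(-0.003704) = -0.00277
|011⟩: (0.8315)(0.8995)(1) = 0.7479
|100⟩: (0.3607 - 0.4225i)(-0.4369)(-0.003704) = (0.0005837 - 0.0006837i)
|101⟩: (0.3607 - 0.4225i)(-0.4369)(1) = (-0.1576 + 0.1846i)
|110⟩: (0.3607 - 0.4225i)(0.8995)(-0.003704) = (-0.001202 + 0.001408i)
|111⟩: (0.3607 - 0.4225i)(0.8995)(1) = (0.3244 - 0.38i)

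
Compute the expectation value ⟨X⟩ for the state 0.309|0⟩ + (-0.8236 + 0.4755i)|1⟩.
-0.509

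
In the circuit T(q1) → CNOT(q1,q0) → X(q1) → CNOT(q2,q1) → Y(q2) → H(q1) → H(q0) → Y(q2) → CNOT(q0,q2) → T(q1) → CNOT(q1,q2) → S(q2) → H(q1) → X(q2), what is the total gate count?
14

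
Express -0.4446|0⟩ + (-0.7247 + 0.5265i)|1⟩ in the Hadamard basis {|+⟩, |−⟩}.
(-0.8268 + 0.3723i)|+⟩ + (0.1981 - 0.3723i)|−⟩

With |ψ⟩ = α|0⟩ + β|1⟩, the Hadamard-basis coefficients are ⟨+|ψ⟩ = (α + β)/√2 and ⟨−|ψ⟩ = (α − β)/√2.
Here α = -0.4446, β = (-0.7247 + 0.5265i): (α + β)/√2 = (-0.8268 + 0.3723i), (α − β)/√2 = (0.1981 - 0.3723i).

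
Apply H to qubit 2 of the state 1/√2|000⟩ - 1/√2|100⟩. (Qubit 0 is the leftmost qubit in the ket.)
1/2|000⟩ + 1/2|001⟩ - 1/2|100⟩ - 1/2|101⟩

H on qubit 2 mixes each pair of kets that differ only in qubit 2: amplitudes (a, b) of (|…0…⟩, |…1…⟩) become ((a + b)/√2, (a − b)/√2). Kets absent from the input have amplitude 0.
(|000⟩, |001⟩): (a, b) = (1/√2, 0) → (1/2, 1/2)
(|100⟩, |101⟩): (a, b) = (-1/√2, 0) → (-1/2, -1/2)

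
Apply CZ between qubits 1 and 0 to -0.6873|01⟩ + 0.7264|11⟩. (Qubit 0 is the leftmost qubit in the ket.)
-0.6873|01⟩ - 0.7264|11⟩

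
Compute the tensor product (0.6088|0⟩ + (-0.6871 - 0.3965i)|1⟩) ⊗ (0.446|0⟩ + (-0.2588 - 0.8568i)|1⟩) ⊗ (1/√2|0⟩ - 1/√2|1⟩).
0.192|000⟩ - 0.192|001⟩ + (-0.1114 - 0.3688i)|010⟩ + (0.1114 + 0.3688i)|011⟩ + (-0.2167 - 0.125i)|100⟩ + (0.2167 + 0.125i)|101⟩ + (-0.1145 + 0.4888i)|110⟩ + (0.1145 - 0.4888i)|111⟩

amp(|b₁b₂…⟩) = product of the factor amplitudes for bits b₁, b₂, …; only kets whose every factor amplitude is nonzero survive.
|000⟩: (0.6088)(0.446)(1/√2) = 0.192
|001⟩: (0.6088)(0.446)(-1/√2) = -0.192
|010⟩: (0.6088)(-0.2588 - 0.8568i)(1/√2) = (-0.1114 - 0.3688i)
|011⟩: (0.6088)(-0.2588 - 0.8568i)(-1/√2) = (0.1114 + 0.3688i)
|100⟩: (-0.6871 - 0.3965i)(0.446)(1/√2) = (-0.2167 - 0.125i)
|101⟩: (-0.6871 - 0.3965i)(0.446)(-1/√2) = (0.2167 + 0.125i)
|110⟩: (-0.6871 - 0.3965i)(-0.2588 - 0.8568i)(1/√2) = (-0.1145 + 0.4888i)
|111⟩: (-0.6871 - 0.3965i)(-0.2588 - 0.8568i)(-1/√2) = (0.1145 - 0.4888i)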